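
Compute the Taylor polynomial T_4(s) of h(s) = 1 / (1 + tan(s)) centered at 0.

5*s^4/3 - 4*s^3/3 + s^2 - s + 1

Expand as Σ (-1)^k u^k with u equal to the inner function's series.
[s^0] = 1;  [s^1] = -1;  [s^2] = 1;  [s^3] = -4/3;  [s^4] = 5/3.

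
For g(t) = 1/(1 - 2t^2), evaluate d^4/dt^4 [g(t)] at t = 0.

96

Apply the Taylor formula c_k = f^(k)(a)/k!.
From the series, [t^4] g = 4; multiply by 4! = 24 to get 96.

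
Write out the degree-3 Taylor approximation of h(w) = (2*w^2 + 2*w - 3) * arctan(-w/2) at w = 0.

Shift and add copies of the series according to the polynomial's terms.
h(0) = 0
h′(0) = 3/2
h′′(0) = -2
h′′′(0) = -27/4

-9*w^3/8 - w^2 + 3*w/2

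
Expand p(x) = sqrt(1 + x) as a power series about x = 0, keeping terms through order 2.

-x^2/8 + x/2 + 1

[x^0] = 1;  [x^1] = 1/2;  [x^2] = -1/8.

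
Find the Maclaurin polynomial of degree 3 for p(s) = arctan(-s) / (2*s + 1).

-11*s^3/3 + 2*s^2 - s

Use 1/(1 - r) = Σ r^k on the denominator, then take the Cauchy product.
[s^0] = 0;  [s^1] = -1;  [s^2] = 2;  [s^3] = -11/3.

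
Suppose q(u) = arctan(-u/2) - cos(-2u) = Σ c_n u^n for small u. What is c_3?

Expand each term separately and add.
q(0) = -1
q′(0) = -1/2
q′′(0) = 4
q′′′(0) = 1/4
So c_3 = q′′′(0)/3! = 1/24.

1/24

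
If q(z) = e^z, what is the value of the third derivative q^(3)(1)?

The coefficient of (z - 1)^3 in the expansion is e/6, so q′′′(1) = 3! * (e/6) = e.

e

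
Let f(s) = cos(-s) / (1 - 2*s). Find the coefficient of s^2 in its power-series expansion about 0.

7/2

Multiply the numerator's expansion by the denominator's geometric series.
f(0) = 1
f′(0) = 2
f′′(0) = 7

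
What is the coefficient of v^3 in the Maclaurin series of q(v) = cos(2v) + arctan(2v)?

-8/3

Expand each term separately and add.
q(0) = 1
q′(0) = 2
q′′(0) = -4
q′′′(0) = -16
So c_3 = q′′′(0)/3! = -8/3.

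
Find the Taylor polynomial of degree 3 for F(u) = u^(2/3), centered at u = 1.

4*(u - 1)^3/81 - (u - 1)^2/9 + 2*(u - 1)/3 + 1

F(1) = 1
F′(1) = 2/3
F′′(1) = -2/9
F′′′(1) = 8/27
The Taylor polynomial is Σ F^(k)(1)/k! · (u - 1)^k.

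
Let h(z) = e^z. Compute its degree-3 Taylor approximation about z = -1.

h(-1) = e^(-1)
h′(-1) = e^(-1)
h′′(-1) = e^(-1)
h′′′(-1) = e^(-1)

(z + 1)^3*e^(-1)/6 + (z + 1)^2*e^(-1)/2 + (z + 1)*e^(-1) + e^(-1)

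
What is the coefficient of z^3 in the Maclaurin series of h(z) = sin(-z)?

1/6

h(0) = 0
h′(0) = -1
h′′(0) = 0
h′′′(0) = 1
The Taylor polynomial is Σ h^(k)(0)/k! · z^k.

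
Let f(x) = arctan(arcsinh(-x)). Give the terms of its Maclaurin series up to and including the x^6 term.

Plug the Maclaurin series of the inner function into that of the outer and collect terms.
[x^0] = 0;  [x^1] = -1;  [x^2] = 0;  [x^3] = 1/2;  [x^4] = 0;  [x^5] = -53/120;  [x^6] = 0.

-53*x^5/120 + x^3/2 - x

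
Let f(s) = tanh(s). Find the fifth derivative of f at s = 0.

The coefficient of s^5 in the expansion is 2/15, so f^(5)(0) = 5! * (2/15) = 16.

16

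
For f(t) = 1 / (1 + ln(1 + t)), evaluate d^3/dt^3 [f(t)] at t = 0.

Use the geometric series for the reciprocal, then substitute.
The coefficient of t^3 in the expansion is -7/3, so f′′′(0) = 3! * (-7/3) = -14.

-14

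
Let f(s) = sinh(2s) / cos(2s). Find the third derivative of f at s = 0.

Invert the denominator's series and multiply.
The coefficient of s^3 in the expansion is 16/3, so f′′′(0) = 3! * (16/3) = 32.

32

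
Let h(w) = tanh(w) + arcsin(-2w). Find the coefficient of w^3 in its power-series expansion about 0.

Combine the two series term by term.
h(0) = 0
h′(0) = -1
h′′(0) = 0
h′′′(0) = -10

-5/3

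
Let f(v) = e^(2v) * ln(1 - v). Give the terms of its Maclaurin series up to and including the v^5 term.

Expand each factor separately, then convolve coefficients.
f(0) = 0
f′(0) = -1
f′′(0) = -5
f′′′(0) = -20
f^(4)(0) = -78
f^(5)(0) = -324

-27*v^5/10 - 13*v^4/4 - 10*v^3/3 - 5*v^2/2 - v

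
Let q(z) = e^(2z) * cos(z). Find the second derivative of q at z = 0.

3

Write out both Maclaurin series and multiply, keeping only the needed powers.
From the series, [z^2] q = 3/2; multiply by 2! = 2 to get 3.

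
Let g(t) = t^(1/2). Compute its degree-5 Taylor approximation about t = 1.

Differentiate repeatedly and evaluate at the center.
[(t - 1)^0] = 1;  [(t - 1)^1] = 1/2;  [(t - 1)^2] = -1/8;  [(t - 1)^3] = 1/16;  [(t - 1)^4] = -5/128;  [(t - 1)^5] = 7/256.

7*(t - 1)^5/256 - 5*(t - 1)^4/128 + (t - 1)^3/16 - (t - 1)^2/8 + (t - 1)/2 + 1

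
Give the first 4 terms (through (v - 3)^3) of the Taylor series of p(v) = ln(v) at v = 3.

(v - 3)^3/81 - (v - 3)^2/18 + (v - 3)/3 + ln(3)

[(v - 3)^0] = ln(3);  [(v - 3)^1] = 1/3;  [(v - 3)^2] = -1/18;  [(v - 3)^3] = 1/81.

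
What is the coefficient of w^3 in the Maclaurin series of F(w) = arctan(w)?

[w^0] = 0;  [w^1] = 1;  [w^2] = 0;  [w^3] = -1/3.
So c_3 = F′′′(0)/3! = -1/3.

-1/3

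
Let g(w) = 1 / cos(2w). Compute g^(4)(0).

Invert the denominator's series and multiply.
The coefficient of w^4 in the expansion is 10/3, so g^(4)(0) = 4! * (10/3) = 80.

80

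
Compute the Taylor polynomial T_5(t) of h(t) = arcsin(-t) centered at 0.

-3*t^5/40 - t^3/6 - t

[t^0] = 0;  [t^1] = -1;  [t^2] = 0;  [t^3] = -1/6;  [t^4] = 0;  [t^5] = -3/40.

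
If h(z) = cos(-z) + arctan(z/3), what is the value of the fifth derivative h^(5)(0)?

8/81

Add the two expansions coefficient-wise.
From the series, [z^5] h = 1/1215; multiply by 5! = 120 to get 8/81.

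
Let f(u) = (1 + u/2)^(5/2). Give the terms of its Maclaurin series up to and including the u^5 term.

3*u^5/8192 - 5*u^4/2048 + 5*u^3/128 + 15*u^2/32 + 5*u/4 + 1

Differentiate repeatedly and evaluate at the center.
f(0) = 1
f′(0) = 5/4
f′′(0) = 15/16
f′′′(0) = 15/64
f^(4)(0) = -15/256
f^(5)(0) = 45/1024
The Taylor polynomial is Σ f^(k)(0)/k! · u^k.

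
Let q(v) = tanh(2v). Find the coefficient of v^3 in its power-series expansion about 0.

-8/3

q(0) = 0
q′(0) = 2
q′′(0) = 0
q′′′(0) = -16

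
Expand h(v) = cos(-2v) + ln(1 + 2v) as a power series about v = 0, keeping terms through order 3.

Combine the two series term by term.
h(0) = 1
h′(0) = 2
h′′(0) = -8
h′′′(0) = 16
Dividing each by k! gives the coefficients c_0, ..., c_3.

8*v^3/3 - 4*v^2 + 2*v + 1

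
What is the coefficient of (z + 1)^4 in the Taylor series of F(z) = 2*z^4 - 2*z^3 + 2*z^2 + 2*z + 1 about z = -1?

2

c_4 = F^(4)(-1)/4! = 2.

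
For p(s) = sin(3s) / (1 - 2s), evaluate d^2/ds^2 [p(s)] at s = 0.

12

Multiply the two series term by term and collect like powers.
The coefficient of s^2 in the expansion is 6, so p′′(0) = 2! * (6) = 12.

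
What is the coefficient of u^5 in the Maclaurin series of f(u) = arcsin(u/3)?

1/3240

f(0) = 0
f′(0) = 1/3
f′′(0) = 0
f′′′(0) = 1/27
f^(4)(0) = 0
f^(5)(0) = 1/27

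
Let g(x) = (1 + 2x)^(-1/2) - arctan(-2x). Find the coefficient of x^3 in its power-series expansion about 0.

-31/6

Combine the two series term by term.
So c_3 = g′′′(0)/3! = -31/6.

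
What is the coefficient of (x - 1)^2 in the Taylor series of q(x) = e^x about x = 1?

e/2

Apply the Taylor formula c_k = f^(k)(a)/k!.
q(1) = e
q′(1) = e
q′′(1) = e
So c_2 = q′′(1)/2! = e/2.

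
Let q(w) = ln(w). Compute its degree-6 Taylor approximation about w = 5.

-(w - 5)^6/93750 + (w - 5)^5/15625 - (w - 5)^4/2500 + (w - 5)^3/375 - (w - 5)^2/50 + (w - 5)/5 + ln(5)

q(5) = ln(5)
q′(5) = 1/5
q′′(5) = -1/25
q′′′(5) = 2/125
q^(4)(5) = -6/625
q^(5)(5) = 24/3125
q^(6)(5) = -24/3125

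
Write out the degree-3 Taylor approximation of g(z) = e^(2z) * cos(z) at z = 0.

z^3/3 + 3*z^2/2 + 2*z + 1

Multiply the two series term by term and collect like powers.
g(0) = 1
g′(0) = 2
g′′(0) = 3
g′′′(0) = 2
The Taylor polynomial is Σ g^(k)(0)/k! · z^k.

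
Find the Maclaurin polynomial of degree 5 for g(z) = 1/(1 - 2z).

g(0) = 1
g′(0) = 2
g′′(0) = 8
g′′′(0) = 48
g^(4)(0) = 384
g^(5)(0) = 3840

32*z^5 + 16*z^4 + 8*z^3 + 4*z^2 + 2*z + 1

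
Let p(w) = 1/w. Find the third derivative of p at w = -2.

Apply the Taylor formula c_k = f^(k)(a)/k!.
From the series, [(w + 2)^3] p = -1/16; multiply by 3! = 6 to get -3/8.

-3/8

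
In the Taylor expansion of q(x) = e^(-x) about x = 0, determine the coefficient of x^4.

1/24

q(0) = 1
q′(0) = -1
q′′(0) = 1
q′′′(0) = -1
q^(4)(0) = 1
Dividing each by k! gives the coefficients c_0, ..., c_4.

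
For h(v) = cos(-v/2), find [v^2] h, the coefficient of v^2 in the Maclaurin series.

-1/8

[v^0] = 1;  [v^1] = 0;  [v^2] = -1/8.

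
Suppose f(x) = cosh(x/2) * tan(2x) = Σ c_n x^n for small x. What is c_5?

4421/960

Write out both Maclaurin series and multiply, keeping only the needed powers.
f(0) = 0
f′(0) = 2
f′′(0) = 0
f′′′(0) = 35/2
f^(4)(0) = 0
f^(5)(0) = 4421/8
The Taylor polynomial is Σ f^(k)(0)/k! · x^k.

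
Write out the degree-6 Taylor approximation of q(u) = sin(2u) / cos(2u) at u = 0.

Divide the numerator series by the denominator series (power-series long division).

64*u^5/15 + 8*u^3/3 + 2*u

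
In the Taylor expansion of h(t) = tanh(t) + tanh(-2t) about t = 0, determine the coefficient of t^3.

7/3

Expand each term separately and add.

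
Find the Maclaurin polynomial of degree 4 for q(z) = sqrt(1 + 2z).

-5*z^4/8 + z^3/2 - z^2/2 + z + 1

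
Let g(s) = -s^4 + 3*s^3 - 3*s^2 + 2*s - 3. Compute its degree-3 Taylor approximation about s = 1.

-(s - 1)^3 + (s - 1) - 2

g(1) = -2
g′(1) = 1
g′′(1) = 0
g′′′(1) = -6
Dividing each by k! gives the coefficients c_0, ..., c_3.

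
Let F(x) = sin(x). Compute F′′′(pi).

1

The coefficient of (x - pi)^3 in the expansion is 1/6, so F′′′(pi) = 3! * (1/6) = 1.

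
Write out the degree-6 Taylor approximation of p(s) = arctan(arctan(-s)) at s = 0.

Plug the Maclaurin series of the inner function into that of the outer and collect terms.

-11*s^5/15 + 2*s^3/3 - s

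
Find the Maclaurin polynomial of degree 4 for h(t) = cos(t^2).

Differentiate repeatedly and evaluate at the center.
[t^0] = 1;  [t^1] = 0;  [t^2] = 0;  [t^3] = 0;  [t^4] = -1/2.

1 - t^4/2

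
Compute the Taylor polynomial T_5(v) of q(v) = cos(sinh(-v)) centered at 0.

-v^4/8 - v^2/2 + 1

Substitute the inner expansion into the outer series and collect powers.
[v^0] = 1;  [v^1] = 0;  [v^2] = -1/2;  [v^3] = 0;  [v^4] = -1/8;  [v^5] = 0.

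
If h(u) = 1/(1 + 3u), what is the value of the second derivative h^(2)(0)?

18

The coefficient of u^2 in the expansion is 9, so h′′(0) = 2! * (9) = 18.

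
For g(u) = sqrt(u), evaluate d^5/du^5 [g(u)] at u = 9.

35/209952

From the series, [(u - 9)^5] g = 7/5038848; multiply by 5! = 120 to get 35/209952.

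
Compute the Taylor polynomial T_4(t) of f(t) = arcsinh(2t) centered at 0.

[t^0] = 0;  [t^1] = 2;  [t^2] = 0;  [t^3] = -4/3;  [t^4] = 0.

-4*t^3/3 + 2*t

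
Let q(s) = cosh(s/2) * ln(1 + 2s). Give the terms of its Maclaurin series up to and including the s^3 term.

35*s^3/12 - 2*s^2 + 2*s

Write out both Maclaurin series and multiply, keeping only the needed powers.
q(0) = 0
q′(0) = 2
q′′(0) = -4
q′′′(0) = 35/2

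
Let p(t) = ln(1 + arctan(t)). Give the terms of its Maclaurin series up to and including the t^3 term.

-t^2/2 + t

Compose series: expand the inner function first, then feed it into the outer expansion.
p(0) = 0
p′(0) = 1
p′′(0) = -1
p′′′(0) = 0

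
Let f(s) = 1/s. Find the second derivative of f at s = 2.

1/4

From the series, [(s - 2)^2] f = 1/8; multiply by 2! = 2 to get 1/4.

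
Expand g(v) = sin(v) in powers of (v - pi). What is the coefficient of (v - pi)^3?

[(v - pi)^0] = 0;  [(v - pi)^1] = -1;  [(v - pi)^2] = 0;  [(v - pi)^3] = 1/6.
So c_3 = g′′′(pi)/3! = 1/6.

1/6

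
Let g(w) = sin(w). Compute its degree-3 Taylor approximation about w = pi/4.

g(pi/4) = sqrt(2)/2
g′(pi/4) = sqrt(2)/2
g′′(pi/4) = -sqrt(2)/2
g′′′(pi/4) = -sqrt(2)/2
The Taylor polynomial is Σ g^(k)(pi/4)/k! · (w - pi/4)^k.

-sqrt(2)*(w - pi/4)^3/12 - sqrt(2)*(w - pi/4)^2/4 + sqrt(2)*(w - pi/4)/2 + sqrt(2)/2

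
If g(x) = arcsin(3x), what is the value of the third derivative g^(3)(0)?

From the series, [x^3] g = 9/2; multiply by 3! = 6 to get 27.

27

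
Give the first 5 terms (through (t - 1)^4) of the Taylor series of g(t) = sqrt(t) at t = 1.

-5*(t - 1)^4/128 + (t - 1)^3/16 - (t - 1)^2/8 + (t - 1)/2 + 1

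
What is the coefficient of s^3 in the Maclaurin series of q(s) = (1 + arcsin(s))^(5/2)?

Substitute the inner expansion into the outer series and collect powers.
q(0) = 1
q′(0) = 5/2
q′′(0) = 15/4
q′′′(0) = 35/8
So c_3 = q′′′(0)/3! = 35/48.

35/48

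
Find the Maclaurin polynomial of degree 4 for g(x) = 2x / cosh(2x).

Divide the numerator series by the denominator series (power-series long division).

-4*x^3 + 2*x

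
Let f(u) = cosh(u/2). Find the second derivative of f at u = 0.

The coefficient of u^2 in the expansion is 1/8, so f′′(0) = 2! * (1/8) = 1/4.

1/4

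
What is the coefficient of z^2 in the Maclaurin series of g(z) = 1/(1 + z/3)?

g(0) = 1
g′(0) = -1/3
g′′(0) = 2/9
Dividing each by k! gives the coefficients c_0, ..., c_2.

1/9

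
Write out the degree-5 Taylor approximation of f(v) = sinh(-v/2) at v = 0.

-v^5/3840 - v^3/48 - v/2

Apply the Taylor formula c_k = f^(k)(a)/k!.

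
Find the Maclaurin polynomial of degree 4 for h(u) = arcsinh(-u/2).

u^3/48 - u/2

[u^0] = 0;  [u^1] = -1/2;  [u^2] = 0;  [u^3] = 1/48;  [u^4] = 0.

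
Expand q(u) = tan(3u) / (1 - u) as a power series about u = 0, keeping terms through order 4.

12*u^4 + 12*u^3 + 3*u^2 + 3*u

Expand each factor separately, then convolve coefficients.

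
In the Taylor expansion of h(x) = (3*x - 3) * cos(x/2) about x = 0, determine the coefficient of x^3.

-3/8

Shift and add copies of the series according to the polynomial's terms.
h(0) = -3
h′(0) = 3
h′′(0) = 3/4
h′′′(0) = -9/4
Then c_k = h^(k)(0)/k! gives each Taylor coefficient.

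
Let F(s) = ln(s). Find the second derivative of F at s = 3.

-1/9

The coefficient of (s - 3)^2 in the expansion is -1/18, so F′′(3) = 2! * (-1/18) = -1/9.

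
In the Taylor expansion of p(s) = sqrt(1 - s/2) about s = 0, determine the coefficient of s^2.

-1/32

c_2 = p′′(0)/2! = -1/32.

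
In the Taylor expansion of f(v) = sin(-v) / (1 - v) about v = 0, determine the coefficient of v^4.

Multiply the numerator's expansion by the denominator's geometric series.
f(0) = 0
f′(0) = -1
f′′(0) = -2
f′′′(0) = -5
f^(4)(0) = -20
Dividing each by k! gives the coefficients c_0, ..., c_4.

-5/6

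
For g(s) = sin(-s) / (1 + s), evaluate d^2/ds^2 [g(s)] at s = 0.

Multiply the two series term by term and collect like powers.
The coefficient of s^2 in the expansion is 1, so g′′(0) = 2! * (1) = 2.

2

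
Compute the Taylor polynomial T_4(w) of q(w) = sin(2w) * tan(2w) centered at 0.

8*w^4/3 + 4*w^2

Multiply the two series term by term and collect like powers.
[w^0] = 0;  [w^1] = 0;  [w^2] = 4;  [w^3] = 0;  [w^4] = 8/3.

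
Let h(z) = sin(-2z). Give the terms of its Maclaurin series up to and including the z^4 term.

[z^0] = 0;  [z^1] = -2;  [z^2] = 0;  [z^3] = 4/3;  [z^4] = 0.

4*z^3/3 - 2*z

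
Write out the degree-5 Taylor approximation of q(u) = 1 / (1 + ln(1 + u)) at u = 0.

Expand as Σ (-1)^k u^k with u equal to the inner function's series.

-347*u^5/60 + 11*u^4/3 - 7*u^3/3 + 3*u^2/2 - u + 1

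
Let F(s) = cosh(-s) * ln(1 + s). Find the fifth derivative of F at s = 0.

Multiply the two series term by term and collect like powers.
The coefficient of s^5 in the expansion is 49/120, so F^(5)(0) = 5! * (49/120) = 49.

49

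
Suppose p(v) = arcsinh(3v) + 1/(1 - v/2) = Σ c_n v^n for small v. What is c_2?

1/4

Add the two expansions coefficient-wise.
So c_2 = p′′(0)/2! = 1/4.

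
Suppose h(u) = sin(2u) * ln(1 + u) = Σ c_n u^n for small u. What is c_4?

Multiply the two series term by term and collect like powers.
h(0) = 0
h′(0) = 0
h′′(0) = 4
h′′′(0) = -6
h^(4)(0) = -16
So c_4 = h^(4)(0)/4! = -2/3.

-2/3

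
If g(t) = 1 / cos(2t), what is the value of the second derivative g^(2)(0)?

4

Write the quotient as an unknown series and match coefficients against numerator = denominator · series.
The coefficient of t^2 in the expansion is 2, so g′′(0) = 2! * (2) = 4.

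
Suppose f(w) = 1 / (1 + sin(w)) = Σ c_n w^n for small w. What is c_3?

-5/6

Use the geometric series for the reciprocal, then substitute.
f(0) = 1
f′(0) = -1
f′′(0) = 2
f′′′(0) = -5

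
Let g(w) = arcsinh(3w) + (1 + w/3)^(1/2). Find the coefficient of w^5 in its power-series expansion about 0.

5668739/311040

Expand each term separately and add.
g(0) = 1
g′(0) = 19/6
g′′(0) = -1/36
g′′′(0) = -1943/72
g^(4)(0) = -5/432
g^(5)(0) = 5668739/2592
Dividing each by k! gives the coefficients c_0, ..., c_5.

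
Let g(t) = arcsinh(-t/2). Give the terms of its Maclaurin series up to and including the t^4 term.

t^3/48 - t/2

g(0) = 0
g′(0) = -1/2
g′′(0) = 0
g′′′(0) = 1/8
g^(4)(0) = 0
Then c_k = g^(k)(0)/k! gives each Taylor coefficient.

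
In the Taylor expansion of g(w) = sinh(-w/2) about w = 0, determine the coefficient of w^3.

-1/48

Use the known series and substitute for the argument.
g(0) = 0
g′(0) = -1/2
g′′(0) = 0
g′′′(0) = -1/8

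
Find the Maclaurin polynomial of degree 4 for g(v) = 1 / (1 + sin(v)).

Expand as Σ (-1)^k u^k with u equal to the inner function's series.
g(0) = 1
g′(0) = -1
g′′(0) = 2
g′′′(0) = -5
g^(4)(0) = 16

2*v^4/3 - 5*v^3/6 + v^2 - v + 1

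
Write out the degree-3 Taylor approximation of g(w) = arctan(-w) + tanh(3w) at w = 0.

-26*w^3/3 + 2*w

Expand each term separately and add.
g(0) = 0
g′(0) = 2
g′′(0) = 0
g′′′(0) = -52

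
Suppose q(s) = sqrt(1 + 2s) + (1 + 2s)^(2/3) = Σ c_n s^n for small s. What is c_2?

Add the two expansions coefficient-wise.

-17/18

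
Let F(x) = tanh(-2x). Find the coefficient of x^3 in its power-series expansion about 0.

Differentiate repeatedly and evaluate at the center.
F(0) = 0
F′(0) = -2
F′′(0) = 0
F′′′(0) = 16

8/3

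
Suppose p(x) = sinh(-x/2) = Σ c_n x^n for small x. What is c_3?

-1/48

[x^0] = 0;  [x^1] = -1/2;  [x^2] = 0;  [x^3] = -1/48.
So c_3 = p′′′(0)/3! = -1/48.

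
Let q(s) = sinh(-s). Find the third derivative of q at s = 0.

Differentiate repeatedly and evaluate at the center.
The coefficient of s^3 in the expansion is -1/6, so q′′′(0) = 3! * (-1/6) = -1.

-1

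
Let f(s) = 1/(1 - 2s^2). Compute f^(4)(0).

From the series, [s^4] f = 4; multiply by 4! = 24 to get 96.

96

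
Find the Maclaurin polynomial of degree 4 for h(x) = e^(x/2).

x^4/384 + x^3/48 + x^2/8 + x/2 + 1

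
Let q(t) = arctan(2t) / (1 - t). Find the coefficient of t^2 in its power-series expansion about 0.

Write out both Maclaurin series and multiply, keeping only the needed powers.
So c_2 = q′′(0)/2! = 2.

2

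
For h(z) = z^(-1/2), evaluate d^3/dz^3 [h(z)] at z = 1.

The coefficient of (z - 1)^3 in the expansion is -5/16, so h′′′(1) = 3! * (-5/16) = -15/8.

-15/8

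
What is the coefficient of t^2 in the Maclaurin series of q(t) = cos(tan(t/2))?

Substitute the inner expansion into the outer series and collect powers.
q(0) = 1
q′(0) = 0
q′′(0) = -1/4
The Taylor polynomial is Σ q^(k)(0)/k! · t^k.

-1/8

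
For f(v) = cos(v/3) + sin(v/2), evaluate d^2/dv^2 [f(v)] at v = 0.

-1/9

Expand each term separately and add.
The coefficient of v^2 in the expansion is -1/18, so f′′(0) = 2! * (-1/18) = -1/9.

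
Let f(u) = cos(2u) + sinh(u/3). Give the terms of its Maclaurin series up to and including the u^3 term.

u^3/162 - 2*u^2 + u/3 + 1

Combine the two series term by term.
f(0) = 1
f′(0) = 1/3
f′′(0) = -4
f′′′(0) = 1/27
Dividing each by k! gives the coefficients c_0, ..., c_3.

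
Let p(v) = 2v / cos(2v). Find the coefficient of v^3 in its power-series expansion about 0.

Divide the numerator series by the denominator series (power-series long division).
p(0) = 0
p′(0) = 2
p′′(0) = 0
p′′′(0) = 24
So c_3 = p′′′(0)/3! = 4.

4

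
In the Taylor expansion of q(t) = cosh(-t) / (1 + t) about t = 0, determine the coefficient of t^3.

Multiply the two series term by term and collect like powers.
[t^0] = 1;  [t^1] = -1;  [t^2] = 3/2;  [t^3] = -3/2.
So c_3 = q′′′(0)/3! = -3/2.

-3/2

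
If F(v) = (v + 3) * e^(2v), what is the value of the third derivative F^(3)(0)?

36

Shift and add copies of the series according to the polynomial's terms.
The coefficient of v^3 in the expansion is 6, so F′′′(0) = 3! * (6) = 36.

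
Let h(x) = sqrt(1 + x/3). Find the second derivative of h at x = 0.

The coefficient of x^2 in the expansion is -1/72, so h′′(0) = 2! * (-1/72) = -1/36.

-1/36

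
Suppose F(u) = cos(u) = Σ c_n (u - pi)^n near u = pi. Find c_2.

F(pi) = -1
F′(pi) = 0
F′′(pi) = 1
So c_2 = F′′(pi)/2! = 1/2.

1/2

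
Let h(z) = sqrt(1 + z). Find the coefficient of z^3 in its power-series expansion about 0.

Differentiate repeatedly and evaluate at the center.
h(0) = 1
h′(0) = 1/2
h′′(0) = -1/4
h′′′(0) = 3/8
So c_3 = h′′′(0)/3! = 1/16.

1/16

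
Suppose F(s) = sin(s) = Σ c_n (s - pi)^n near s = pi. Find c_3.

[(s - pi)^0] = 0;  [(s - pi)^1] = -1;  [(s - pi)^2] = 0;  [(s - pi)^3] = 1/6.
So c_3 = F′′′(pi)/3! = 1/6.

1/6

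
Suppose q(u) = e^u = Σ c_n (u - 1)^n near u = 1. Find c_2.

e/2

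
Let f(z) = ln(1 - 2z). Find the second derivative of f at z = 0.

-4

From the series, [z^2] f = -2; multiply by 2! = 2 to get -4.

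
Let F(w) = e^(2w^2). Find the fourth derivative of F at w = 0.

48

The coefficient of w^4 in the expansion is 2, so F^(4)(0) = 4! * (2) = 48.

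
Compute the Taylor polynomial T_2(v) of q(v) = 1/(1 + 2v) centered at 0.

4*v^2 - 2*v + 1

[v^0] = 1;  [v^1] = -2;  [v^2] = 4.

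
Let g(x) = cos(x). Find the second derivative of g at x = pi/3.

-1/2

Differentiate repeatedly and evaluate at the center.
The coefficient of (x - pi/3)^2 in the expansion is -1/4, so g′′(pi/3) = 2! * (-1/4) = -1/2.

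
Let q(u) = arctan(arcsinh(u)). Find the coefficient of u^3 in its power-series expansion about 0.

Compose series: expand the inner function first, then feed it into the outer expansion.
[u^0] = 0;  [u^1] = 1;  [u^2] = 0;  [u^3] = -1/2.

-1/2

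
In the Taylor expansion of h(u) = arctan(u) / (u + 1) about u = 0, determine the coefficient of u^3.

Expand 1/(denominator) as a geometric series and multiply by the numerator's series.
h(0) = 0
h′(0) = 1
h′′(0) = -2
h′′′(0) = 4

2/3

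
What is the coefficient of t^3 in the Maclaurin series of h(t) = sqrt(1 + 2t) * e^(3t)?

Multiply the two series term by term and collect like powers.
[t^0] = 1;  [t^1] = 4;  [t^2] = 7;  [t^3] = 8.

8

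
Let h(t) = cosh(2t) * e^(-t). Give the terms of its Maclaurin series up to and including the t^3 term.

Expand each factor separately, then convolve coefficients.
h(0) = 1
h′(0) = -1
h′′(0) = 5
h′′′(0) = -13

-13*t^3/6 + 5*t^2/2 - t + 1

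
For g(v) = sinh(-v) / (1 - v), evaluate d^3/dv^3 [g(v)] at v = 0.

-7

Write out both Maclaurin series and multiply, keeping only the needed powers.
The coefficient of v^3 in the expansion is -7/6, so g′′′(0) = 3! * (-7/6) = -7.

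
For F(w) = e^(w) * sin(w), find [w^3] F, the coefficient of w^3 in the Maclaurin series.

Take the Cauchy product of the two expansions.
F(0) = 0
F′(0) = 1
F′′(0) = 2
F′′′(0) = 2
So c_3 = F′′′(0)/3! = 1/3.

1/3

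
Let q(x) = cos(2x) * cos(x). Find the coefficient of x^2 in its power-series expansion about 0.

-5/2

Multiply the two series term by term and collect like powers.
So c_2 = q′′(0)/2! = -5/2.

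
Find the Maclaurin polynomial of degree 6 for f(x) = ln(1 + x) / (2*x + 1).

-1327*x^6/30 + 661*x^5/30 - 131*x^4/12 + 16*x^3/3 - 5*x^2/2 + x

Multiply the numerator's expansion by the denominator's geometric series.
f(0) = 0
f′(0) = 1
f′′(0) = -5
f′′′(0) = 32
f^(4)(0) = -262
f^(5)(0) = 2644
f^(6)(0) = -31848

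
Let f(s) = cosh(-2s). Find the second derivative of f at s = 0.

4

Differentiate repeatedly and evaluate at the center.
The coefficient of s^2 in the expansion is 2, so f′′(0) = 2! * (2) = 4.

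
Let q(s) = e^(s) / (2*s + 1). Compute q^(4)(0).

233

Multiply the numerator's expansion by the denominator's geometric series.
The coefficient of s^4 in the expansion is 233/24, so q^(4)(0) = 4! * (233/24) = 233.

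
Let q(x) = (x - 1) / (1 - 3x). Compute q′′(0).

-12

Multiply each power in the prefactor through the base expansion.
From the series, [x^2] q = -6; multiply by 2! = 2 to get -12.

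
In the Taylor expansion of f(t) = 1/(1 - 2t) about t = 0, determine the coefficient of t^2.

[t^0] = 1;  [t^1] = 2;  [t^2] = 4.

4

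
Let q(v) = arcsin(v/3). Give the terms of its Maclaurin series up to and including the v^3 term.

[v^0] = 0;  [v^1] = 1/3;  [v^2] = 0;  [v^3] = 1/162.

v^3/162 + v/3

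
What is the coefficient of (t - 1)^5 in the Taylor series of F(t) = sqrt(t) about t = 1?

7/256

Compute the successive derivatives at the expansion point and divide by k!.
F(1) = 1
F′(1) = 1/2
F′′(1) = -1/4
F′′′(1) = 3/8
F^(4)(1) = -15/16
F^(5)(1) = 105/32
Then c_k = F^(k)(1)/k! gives each Taylor coefficient.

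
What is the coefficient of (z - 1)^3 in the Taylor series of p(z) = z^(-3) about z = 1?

Apply the Taylor formula c_k = f^(k)(a)/k!.
p(1) = 1
p′(1) = -3
p′′(1) = 12
p′′′(1) = -60
Then c_k = p^(k)(1)/k! gives each Taylor coefficient.

-10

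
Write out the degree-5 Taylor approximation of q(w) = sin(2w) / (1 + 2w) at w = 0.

404*w^5/15 - 40*w^4/3 + 20*w^3/3 - 4*w^2 + 2*w

Multiply the two series term by term and collect like powers.
q(0) = 0
q′(0) = 2
q′′(0) = -8
q′′′(0) = 40
q^(4)(0) = -320
q^(5)(0) = 3232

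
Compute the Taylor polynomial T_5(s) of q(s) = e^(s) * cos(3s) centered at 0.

Expand each factor separately, then convolve coefficients.
q(0) = 1
q′(0) = 1
q′′(0) = -8
q′′′(0) = -26
q^(4)(0) = 28
q^(5)(0) = 316
Dividing each by k! gives the coefficients c_0, ..., c_5.

79*s^5/30 + 7*s^4/6 - 13*s^3/3 - 4*s^2 + s + 1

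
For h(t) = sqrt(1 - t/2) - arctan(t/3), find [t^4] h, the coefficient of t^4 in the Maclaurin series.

-5/2048

Expand each term separately and add.
So c_4 = h^(4)(0)/4! = -5/2048.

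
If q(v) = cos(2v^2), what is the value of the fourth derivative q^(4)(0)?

Use the known series and substitute for the argument.
The coefficient of v^4 in the expansion is -2, so q^(4)(0) = 4! * (-2) = -48.

-48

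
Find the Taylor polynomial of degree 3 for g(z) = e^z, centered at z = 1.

[(z - 1)^0] = e;  [(z - 1)^1] = e;  [(z - 1)^2] = e/2;  [(z - 1)^3] = e/6.

e*(z - 1)^3/6 + e*(z - 1)^2/2 + e*(z - 1) + e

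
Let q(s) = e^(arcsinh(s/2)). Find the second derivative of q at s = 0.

Compose series: expand the inner function first, then feed it into the outer expansion.
From the series, [s^2] q = 1/8; multiply by 2! = 2 to get 1/4.

1/4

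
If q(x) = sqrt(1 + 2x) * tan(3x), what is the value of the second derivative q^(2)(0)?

Take the Cauchy product of the two expansions.
From the series, [x^2] q = 3; multiply by 2! = 2 to get 6.

6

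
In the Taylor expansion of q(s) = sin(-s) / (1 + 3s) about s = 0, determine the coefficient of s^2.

3

Write out both Maclaurin series and multiply, keeping only the needed powers.
[s^0] = 0;  [s^1] = -1;  [s^2] = 3.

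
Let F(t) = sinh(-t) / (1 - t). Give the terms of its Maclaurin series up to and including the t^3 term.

-7*t^3/6 - t^2 - t

Expand each factor separately, then convolve coefficients.
F(0) = 0
F′(0) = -1
F′′(0) = -2
F′′′(0) = -7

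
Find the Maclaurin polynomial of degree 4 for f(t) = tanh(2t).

-8*t^3/3 + 2*t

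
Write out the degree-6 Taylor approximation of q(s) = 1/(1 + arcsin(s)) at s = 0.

83*s^6/45 - 63*s^5/40 + 4*s^4/3 - 7*s^3/6 + s^2 - s + 1

Substitute the inner expansion into the outer series and collect powers.
[s^0] = 1;  [s^1] = -1;  [s^2] = 1;  [s^3] = -7/6;  [s^4] = 4/3;  [s^5] = -63/40;  [s^6] = 83/45.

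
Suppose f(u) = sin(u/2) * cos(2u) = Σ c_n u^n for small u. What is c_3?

-49/48

Multiply the two series term by term and collect like powers.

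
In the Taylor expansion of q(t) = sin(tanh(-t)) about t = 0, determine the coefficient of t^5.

Let u equal the inner series; expand the outer function in u and truncate.
q(0) = 0
q′(0) = -1
q′′(0) = 0
q′′′(0) = 3
q^(4)(0) = 0
q^(5)(0) = -37
Dividing each by k! gives the coefficients c_0, ..., c_5.

-37/120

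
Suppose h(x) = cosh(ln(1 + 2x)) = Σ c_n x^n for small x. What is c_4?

Compose series: expand the inner function first, then feed it into the outer expansion.
[x^0] = 1;  [x^1] = 0;  [x^2] = 2;  [x^3] = -4;  [x^4] = 8.

8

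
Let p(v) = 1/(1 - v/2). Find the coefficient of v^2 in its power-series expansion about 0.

Compute the successive derivatives at the expansion point and divide by k!.
p(0) = 1
p′(0) = 1/2
p′′(0) = 1/2

1/4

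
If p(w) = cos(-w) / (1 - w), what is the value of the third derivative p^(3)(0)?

3

Take the Cauchy product of the two expansions.
The coefficient of w^3 in the expansion is 1/2, so p′′′(0) = 3! * (1/2) = 3.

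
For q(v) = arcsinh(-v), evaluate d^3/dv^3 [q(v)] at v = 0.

The coefficient of v^3 in the expansion is 1/6, so q′′′(0) = 3! * (1/6) = 1.

1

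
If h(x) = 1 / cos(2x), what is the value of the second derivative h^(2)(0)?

Write the quotient as an unknown series and match coefficients against numerator = denominator · series.
The coefficient of x^2 in the expansion is 2, so h′′(0) = 2! * (2) = 4.

4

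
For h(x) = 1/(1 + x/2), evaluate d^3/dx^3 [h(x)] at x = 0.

The coefficient of x^3 in the expansion is -1/8, so h′′′(0) = 3! * (-1/8) = -3/4.

-3/4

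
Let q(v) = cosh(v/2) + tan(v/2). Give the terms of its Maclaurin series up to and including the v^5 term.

Expand each term separately and add.

v^5/240 + v^4/384 + v^3/24 + v^2/8 + v/2 + 1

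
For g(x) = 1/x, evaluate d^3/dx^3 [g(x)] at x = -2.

Apply the Taylor formula c_k = f^(k)(a)/k!.
The coefficient of (x + 2)^3 in the expansion is -1/16, so g′′′(-2) = 3! * (-1/16) = -3/8.

-3/8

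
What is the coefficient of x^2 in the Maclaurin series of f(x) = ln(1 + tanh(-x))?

-1/2

Compose series: expand the inner function first, then feed it into the outer expansion.
f(0) = 0
f′(0) = -1
f′′(0) = -1
So c_2 = f′′(0)/2! = -1/2.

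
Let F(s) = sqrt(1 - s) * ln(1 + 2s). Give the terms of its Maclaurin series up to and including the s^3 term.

41*s^3/12 - 3*s^2 + 2*s

Multiply the two series term by term and collect like powers.
[s^0] = 0;  [s^1] = 2;  [s^2] = -3;  [s^3] = 41/12.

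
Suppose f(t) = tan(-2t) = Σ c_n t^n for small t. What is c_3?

Apply the Taylor formula c_k = f^(k)(a)/k!.
[t^0] = 0;  [t^1] = -2;  [t^2] = 0;  [t^3] = -8/3.
So c_3 = f′′′(0)/3! = -8/3.

-8/3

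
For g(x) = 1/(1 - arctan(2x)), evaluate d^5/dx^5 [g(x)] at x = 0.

768

Plug the Maclaurin series of the inner function into that of the outer and collect terms.
From the series, [x^5] g = 32/5; multiply by 5! = 120 to get 768.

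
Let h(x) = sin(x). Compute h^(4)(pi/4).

Compute the successive derivatives at the expansion point and divide by k!.
The coefficient of (x - pi/4)^4 in the expansion is sqrt(2)/48, so h^(4)(pi/4) = 4! * (sqrt(2)/48) = sqrt(2)/2.

sqrt(2)/2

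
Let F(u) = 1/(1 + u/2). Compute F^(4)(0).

3/2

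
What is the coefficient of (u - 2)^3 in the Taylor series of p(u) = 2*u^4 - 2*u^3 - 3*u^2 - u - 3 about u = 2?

Compute the successive derivatives at the expansion point and divide by k!.
p(2) = -1
p′(2) = 27
p′′(2) = 66
p′′′(2) = 84

14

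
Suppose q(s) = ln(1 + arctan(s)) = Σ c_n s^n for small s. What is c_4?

1/12

Substitute the inner expansion into the outer series and collect powers.
q(0) = 0
q′(0) = 1
q′′(0) = -1
q′′′(0) = 0
q^(4)(0) = 2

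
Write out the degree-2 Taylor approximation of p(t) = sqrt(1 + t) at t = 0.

-t^2/8 + t/2 + 1

Differentiate repeatedly and evaluate at the center.
p(0) = 1
p′(0) = 1/2
p′′(0) = -1/4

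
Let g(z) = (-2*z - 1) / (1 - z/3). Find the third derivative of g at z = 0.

Shift and add copies of the series according to the polynomial's terms.
From the series, [z^3] g = -7/27; multiply by 3! = 6 to get -14/9.

-14/9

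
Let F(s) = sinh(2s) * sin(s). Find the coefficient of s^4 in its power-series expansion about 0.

Take the Cauchy product of the two expansions.
F(0) = 0
F′(0) = 0
F′′(0) = 4
F′′′(0) = 0
F^(4)(0) = 24
So c_4 = F^(4)(0)/4! = 1.

1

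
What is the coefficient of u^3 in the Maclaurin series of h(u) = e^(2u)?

4/3

h(0) = 1
h′(0) = 2
h′′(0) = 4
h′′′(0) = 8
So c_3 = h′′′(0)/3! = 4/3.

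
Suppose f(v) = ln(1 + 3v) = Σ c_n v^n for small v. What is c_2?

-9/2

f(0) = 0
f′(0) = 3
f′′(0) = -9
The Taylor polynomial is Σ f^(k)(0)/k! · v^k.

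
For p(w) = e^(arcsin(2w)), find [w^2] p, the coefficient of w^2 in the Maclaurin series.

Plug the Maclaurin series of the inner function into that of the outer and collect terms.
p(0) = 1
p′(0) = 2
p′′(0) = 4
So c_2 = p′′(0)/2! = 2.

2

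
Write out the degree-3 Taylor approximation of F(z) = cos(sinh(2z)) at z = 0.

1 - 2*z^2

Compose series: expand the inner function first, then feed it into the outer expansion.
[z^0] = 1;  [z^1] = 0;  [z^2] = -2;  [z^3] = 0.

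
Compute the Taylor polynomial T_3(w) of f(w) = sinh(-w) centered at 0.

[w^0] = 0;  [w^1] = -1;  [w^2] = 0;  [w^3] = -1/6.

-w^3/6 - w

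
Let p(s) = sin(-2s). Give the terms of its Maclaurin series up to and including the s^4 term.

p(0) = 0
p′(0) = -2
p′′(0) = 0
p′′′(0) = 8
p^(4)(0) = 0

4*s^3/3 - 2*s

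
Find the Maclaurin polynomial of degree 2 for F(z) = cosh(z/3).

z^2/18 + 1

Apply the Taylor formula c_k = f^(k)(a)/k!.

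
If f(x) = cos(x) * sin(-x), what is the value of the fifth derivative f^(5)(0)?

-16

Take the Cauchy product of the two expansions.
The coefficient of x^5 in the expansion is -2/15, so f^(5)(0) = 5! * (-2/15) = -16.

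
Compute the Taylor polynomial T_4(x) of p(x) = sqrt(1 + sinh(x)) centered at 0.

-31*x^4/384 + 7*x^3/48 - x^2/8 + x/2 + 1

Let u equal the inner series; expand the outer function in u and truncate.
[x^0] = 1;  [x^1] = 1/2;  [x^2] = -1/8;  [x^3] = 7/48;  [x^4] = -31/384.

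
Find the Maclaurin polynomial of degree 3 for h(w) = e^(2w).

4*w^3/3 + 2*w^2 + 2*w + 1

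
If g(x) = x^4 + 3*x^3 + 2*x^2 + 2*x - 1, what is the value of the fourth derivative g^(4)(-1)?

24

Use the known series and substitute for the argument.
The coefficient of (x + 1)^4 in the expansion is 1, so g^(4)(-1) = 4! * (1) = 24.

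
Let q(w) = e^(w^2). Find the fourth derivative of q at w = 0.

From the series, [w^4] q = 1/2; multiply by 4! = 24 to get 12.

12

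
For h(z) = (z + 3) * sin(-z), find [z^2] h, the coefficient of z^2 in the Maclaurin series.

Distribute the polynomial across the series and collect like powers.
h(0) = 0
h′(0) = -3
h′′(0) = -2

-1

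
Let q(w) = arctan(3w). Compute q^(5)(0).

5832

The coefficient of w^5 in the expansion is 243/5, so q^(5)(0) = 5! * (243/5) = 5832.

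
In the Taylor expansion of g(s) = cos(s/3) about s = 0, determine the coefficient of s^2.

Use the known series and substitute for the argument.
[s^0] = 1;  [s^1] = 0;  [s^2] = -1/18.
So c_2 = g′′(0)/2! = -1/18.

-1/18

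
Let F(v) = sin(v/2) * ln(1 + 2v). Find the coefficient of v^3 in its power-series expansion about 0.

-1

Multiply the two series term by term and collect like powers.
[v^0] = 0;  [v^1] = 0;  [v^2] = 1;  [v^3] = -1.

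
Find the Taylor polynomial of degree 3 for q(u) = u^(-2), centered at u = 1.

-4*(u - 1)^3 + 3*(u - 1)^2 - 2*(u - 1) + 1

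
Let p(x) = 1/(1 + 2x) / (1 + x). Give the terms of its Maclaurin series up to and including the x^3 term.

-15*x^3 + 7*x^2 - 3*x + 1

Multiply the two series term by term and collect like powers.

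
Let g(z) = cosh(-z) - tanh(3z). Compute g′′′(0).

54

Expand each term separately and add.
From the series, [z^3] g = 9; multiply by 3! = 6 to get 54.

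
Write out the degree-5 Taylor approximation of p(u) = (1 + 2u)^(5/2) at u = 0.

Use the known series and substitute for the argument.
[u^0] = 1;  [u^1] = 5;  [u^2] = 15/2;  [u^3] = 5/2;  [u^4] = -5/8;  [u^5] = 3/8.

3*u^5/8 - 5*u^4/8 + 5*u^3/2 + 15*u^2/2 + 5*u + 1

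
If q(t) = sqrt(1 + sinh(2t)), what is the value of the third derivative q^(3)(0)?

7

Plug the Maclaurin series of the inner function into that of the outer and collect terms.
The coefficient of t^3 in the expansion is 7/6, so q′′′(0) = 3! * (7/6) = 7.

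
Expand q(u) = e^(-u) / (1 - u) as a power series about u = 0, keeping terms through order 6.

Multiply the two series term by term and collect like powers.

53*u^6/144 + 11*u^5/30 + 3*u^4/8 + u^3/3 + u^2/2 + 1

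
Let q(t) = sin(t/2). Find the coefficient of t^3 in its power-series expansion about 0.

-1/48

[t^0] = 0;  [t^1] = 1/2;  [t^2] = 0;  [t^3] = -1/48.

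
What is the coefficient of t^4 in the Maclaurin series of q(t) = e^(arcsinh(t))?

-1/8

Plug the Maclaurin series of the inner function into that of the outer and collect terms.
q(0) = 1
q′(0) = 1
q′′(0) = 1
q′′′(0) = 0
q^(4)(0) = -3
So c_4 = q^(4)(0)/4! = -1/8.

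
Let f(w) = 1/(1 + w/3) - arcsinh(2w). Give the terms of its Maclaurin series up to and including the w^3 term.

Expand each term separately and add.
f(0) = 1
f′(0) = -7/3
f′′(0) = 2/9
f′′′(0) = 70/9

35*w^3/27 + w^2/9 - 7*w/3 + 1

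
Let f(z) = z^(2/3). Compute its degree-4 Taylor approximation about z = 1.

-7*(z - 1)^4/243 + 4*(z - 1)^3/81 - (z - 1)^2/9 + 2*(z - 1)/3 + 1

f(1) = 1
f′(1) = 2/3
f′′(1) = -2/9
f′′′(1) = 8/27
f^(4)(1) = -56/81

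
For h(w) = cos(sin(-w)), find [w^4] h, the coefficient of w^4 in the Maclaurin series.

5/24

Plug the Maclaurin series of the inner function into that of the outer and collect terms.
[w^0] = 1;  [w^1] = 0;  [w^2] = -1/2;  [w^3] = 0;  [w^4] = 5/24.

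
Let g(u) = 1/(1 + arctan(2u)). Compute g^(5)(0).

-768

Substitute the inner expansion into the outer series and collect powers.
The coefficient of u^5 in the expansion is -32/5, so g^(5)(0) = 5! * (-32/5) = -768.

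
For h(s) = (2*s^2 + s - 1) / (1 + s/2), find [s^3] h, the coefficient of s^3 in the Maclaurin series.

-5/8

Shift and add copies of the series according to the polynomial's terms.
h(0) = -1
h′(0) = 3/2
h′′(0) = 5/2
h′′′(0) = -15/4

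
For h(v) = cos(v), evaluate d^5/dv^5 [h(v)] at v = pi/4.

The coefficient of (v - pi/4)^5 in the expansion is -sqrt(2)/240, so h^(5)(pi/4) = 5! * (-sqrt(2)/240) = -sqrt(2)/2.

-sqrt(2)/2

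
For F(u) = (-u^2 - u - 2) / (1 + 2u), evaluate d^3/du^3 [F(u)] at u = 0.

Multiply each power in the prefactor through the base expansion.
The coefficient of u^3 in the expansion is 14, so F′′′(0) = 3! * (14) = 84.

84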